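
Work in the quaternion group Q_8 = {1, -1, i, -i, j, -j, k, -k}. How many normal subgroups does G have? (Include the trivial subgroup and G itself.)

6

G has 6 subgroups. Checking conjugation-invariance by order — order 1: 1/1 normal; order 2: 1/1 normal; order 4: 3/3 normal; order 8: 1/1 normal.
Total normal subgroups: 6.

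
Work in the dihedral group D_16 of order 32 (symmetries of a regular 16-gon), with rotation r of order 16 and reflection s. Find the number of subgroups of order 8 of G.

|G| = 32 and 8 | 32, so subgroups of order 8 are possible by Lagrange.
The subgroups of order 8 are: {e, r^2, r^4, r^6, r^8, r^10, r^12, r^14}; {e, r^4, r^8, r^12, r^2s, r^6s, r^10s, r^14s}; {e, r^4, r^8, r^12, r^3s, r^7s, r^11s, r^15s}; {e, r^4, r^8, r^12, s, r^4s, r^8s, r^12s}; … (5 in all).
So G has 5 subgroups of order 8.

5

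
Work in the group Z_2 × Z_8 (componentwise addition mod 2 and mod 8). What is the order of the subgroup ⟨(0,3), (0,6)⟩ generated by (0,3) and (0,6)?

|⟨(0,3)⟩| = 8 and |⟨(0,6)⟩| = 4, so |H| is a multiple of lcm(8, 4) = 8 and divides |G| = 16.
Closing under the operation: H = {(0,0), (0,1), (0,2), (0,3), (0,4), (0,5), (0,6), (0,7)}, so |H| = 8.

8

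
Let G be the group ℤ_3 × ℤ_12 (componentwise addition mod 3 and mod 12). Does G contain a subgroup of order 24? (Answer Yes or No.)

24 does not divide |G| = 36, so by Lagrange no subgroup of order 24 exists.

No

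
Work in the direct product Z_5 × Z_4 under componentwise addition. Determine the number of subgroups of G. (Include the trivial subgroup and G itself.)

6

|G| = 20, so by Lagrange every subgroup order divides 20. Divisors: 1, 2, 4, 5, 10, 20.
Subgroups by order — order 1: 1; order 2: 1; order 4: 1; order 5: 1; order 10: 1; order 20: 1.
Total: 1 + 1 + 1 + 1 + 1 + 1 = 6.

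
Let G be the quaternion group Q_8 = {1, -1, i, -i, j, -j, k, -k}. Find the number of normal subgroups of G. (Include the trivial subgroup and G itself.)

6

G has 6 subgroups. Checking conjugation-invariance by order — order 1: 1/1 normal; order 2: 1/1 normal; order 4: 3/3 normal; order 8: 1/1 normal.
Total normal subgroups: 6.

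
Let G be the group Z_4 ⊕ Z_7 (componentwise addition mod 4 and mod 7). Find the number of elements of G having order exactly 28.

An element (a,b) has order lcm(ord(a), ord(b)); count pairs with lcm equal to 28.
Enumerating gives 12 such elements.

12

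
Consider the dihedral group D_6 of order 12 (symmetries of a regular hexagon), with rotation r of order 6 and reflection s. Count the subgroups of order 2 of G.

7

|G| = 12 and 2 | 12, so subgroups of order 2 are possible by Lagrange.
The subgroups of order 2 are: {e, r^2s}; {e, r^3}; {e, r^3s}; {e, r^4s}; … (7 in all).
So G has 7 subgroups of order 2.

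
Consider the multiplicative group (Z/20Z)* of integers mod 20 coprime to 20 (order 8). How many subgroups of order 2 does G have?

3

|G| = 8 and 2 | 8, so subgroups of order 2 are possible by Lagrange.
The subgroups of order 2 are: {1, 11}; {1, 19}; {1, 9}.
So G has 3 subgroups of order 2.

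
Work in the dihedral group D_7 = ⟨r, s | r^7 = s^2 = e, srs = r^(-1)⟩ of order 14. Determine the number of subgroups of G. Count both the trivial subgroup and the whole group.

10

|G| = 14, so by Lagrange every subgroup order divides 14. Divisors: 1, 2, 7, 14.
Subgroups by order — order 1: 1; order 2: 7; order 7: 1; order 14: 1.
Total: 1 + 7 + 1 + 1 = 10.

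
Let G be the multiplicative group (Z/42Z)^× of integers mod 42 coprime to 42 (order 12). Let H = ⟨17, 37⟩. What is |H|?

|⟨17⟩| = 6 and |⟨37⟩| = 3, so |H| is a multiple of lcm(6, 3) = 6 and divides |G| = 12.
Closing under the operation: H = {1, 5, 17, 25, 37, 41}, so |H| = 6.

6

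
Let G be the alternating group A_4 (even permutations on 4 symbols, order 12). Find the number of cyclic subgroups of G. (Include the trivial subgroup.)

8

Each element a generates a cyclic subgroup ⟨a⟩; distinct elements may generate the same one (a cyclic group of order d has φ(d) generators).
Cyclic subgroups by order — order 1: 1; order 2: 3; order 3: 4.
Total: 8.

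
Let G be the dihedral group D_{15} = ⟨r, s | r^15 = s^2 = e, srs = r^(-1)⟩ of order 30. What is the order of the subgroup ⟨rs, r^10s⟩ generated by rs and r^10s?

10

|⟨rs⟩| = 2 and |⟨r^10s⟩| = 2, so |H| is a multiple of lcm(2, 2) = 2 and divides |G| = 30.
Closing under the operation: H = {e, r^3, r^6, r^9, r^12, rs, r^4s, r^7s, r^10s, r^13s}, so |H| = 10.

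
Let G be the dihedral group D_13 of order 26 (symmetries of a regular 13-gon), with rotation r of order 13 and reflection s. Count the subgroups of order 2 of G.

13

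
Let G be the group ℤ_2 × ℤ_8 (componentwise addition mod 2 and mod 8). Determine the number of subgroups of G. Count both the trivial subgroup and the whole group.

11

|G| = 16, so by Lagrange every subgroup order divides 16. Divisors: 1, 2, 4, 8, 16.
Subgroups by order — order 1: 1; order 2: 3; order 4: 3; order 8: 3; order 16: 1.
Total: 1 + 3 + 3 + 3 + 1 = 11.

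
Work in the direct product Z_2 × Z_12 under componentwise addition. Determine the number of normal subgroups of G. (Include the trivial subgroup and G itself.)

G is abelian, so every subgroup is normal.
G has 16 subgroups in total, hence 16 normal subgroups.

16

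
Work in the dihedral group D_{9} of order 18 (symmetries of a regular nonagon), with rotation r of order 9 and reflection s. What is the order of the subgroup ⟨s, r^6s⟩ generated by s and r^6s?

6

|⟨s⟩| = 2 and |⟨r^6s⟩| = 2, so |H| is a multiple of lcm(2, 2) = 2 and divides |G| = 18.
Closing under the operation: H = {e, r^3, r^6, s, r^3s, r^6s}, so |H| = 6.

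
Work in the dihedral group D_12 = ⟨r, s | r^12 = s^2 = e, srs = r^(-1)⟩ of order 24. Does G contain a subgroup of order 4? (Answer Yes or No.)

4 | 24. A subgroup of order 4 is {e, r^6, r^4s, r^10s}.

Yes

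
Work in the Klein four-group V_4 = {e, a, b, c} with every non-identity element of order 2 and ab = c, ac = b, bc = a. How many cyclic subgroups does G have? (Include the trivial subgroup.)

Each element a generates a cyclic subgroup ⟨a⟩; distinct elements may generate the same one (a cyclic group of order d has φ(d) generators).
Cyclic subgroups by order — order 1: 1; order 2: 3.
Total: 4.

4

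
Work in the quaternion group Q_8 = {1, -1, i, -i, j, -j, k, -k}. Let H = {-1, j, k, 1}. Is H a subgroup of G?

No

k ∈ H but its inverse -k ∉ H, so H is not a subgroup.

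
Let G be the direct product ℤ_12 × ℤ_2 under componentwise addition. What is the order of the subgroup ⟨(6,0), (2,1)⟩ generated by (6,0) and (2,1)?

|⟨(6,0)⟩| = 2 and |⟨(2,1)⟩| = 6, so |H| is a multiple of lcm(2, 6) = 6 and divides |G| = 24.
Closing under the operation: H = {(0,0), (0,1), (2,0), (2,1), (4,0), (4,1), (6,0), (6,1), (8,0), (8,1), (10,0), (10,1)}, so |H| = 12.

12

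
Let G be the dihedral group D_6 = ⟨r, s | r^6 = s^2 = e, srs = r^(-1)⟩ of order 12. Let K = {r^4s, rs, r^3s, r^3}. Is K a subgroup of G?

The identity e ∉ K, so K is not a subgroup.

No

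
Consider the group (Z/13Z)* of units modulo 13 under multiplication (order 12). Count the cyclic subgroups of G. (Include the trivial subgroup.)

6

A cyclic subgroup of order d is generated by each of its φ(d) elements of order d, so the cyclic subgroups of order d number (#elements of order d)/φ(d).
Cyclic subgroups by order — order 1: 1; order 2: 1; order 3: 1; order 4: 1; order 6: 1; order 12: 1.
Total: 6.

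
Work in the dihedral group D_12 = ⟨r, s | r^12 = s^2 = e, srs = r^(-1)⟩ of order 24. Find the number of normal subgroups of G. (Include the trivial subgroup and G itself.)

9

G has 34 subgroups. Checking conjugation-invariance by order — order 1: 1/1 normal; order 2: 1/13 normal; order 3: 1/1 normal; order 4: 1/7 normal; order 6: 1/5 normal; order 8: 0/3 normal; order 12: 3/3 normal; order 24: 1/1 normal.
Total normal subgroups: 9.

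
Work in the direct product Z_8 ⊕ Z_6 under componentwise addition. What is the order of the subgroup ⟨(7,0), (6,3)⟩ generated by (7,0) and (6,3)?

16

|⟨(7,0)⟩| = 8 and |⟨(6,3)⟩| = 4, so |H| is a multiple of lcm(8, 4) = 8 and divides |G| = 48.
Closing under the operation: H = {(0,0), (0,3), (1,0), (1,3), (2,0), (2,3), (3,0), (3,3), (4,0), (4,3), (5,0), (5,3), (6,0), (6,3), (7,0), (7,3)}, so |H| = 16.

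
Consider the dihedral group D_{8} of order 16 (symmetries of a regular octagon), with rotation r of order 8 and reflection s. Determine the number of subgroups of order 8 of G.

3

|G| = 16 and 8 | 16, so subgroups of order 8 are possible by Lagrange.
The subgroups of order 8 are: {e, r, r^2, r^3, r^4, r^5, r^6, r^7}; {e, r^2, r^4, r^6, s, r^2s, r^4s, r^6s}; {e, r^2, r^4, r^6, rs, r^3s, r^5s, r^7s}.
So G has 3 subgroups of order 8.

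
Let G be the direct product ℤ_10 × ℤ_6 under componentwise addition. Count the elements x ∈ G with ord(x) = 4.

0

An element (a,b) has order lcm(ord(a), ord(b)); count pairs with lcm equal to 4.
Enumerating gives 0 such elements.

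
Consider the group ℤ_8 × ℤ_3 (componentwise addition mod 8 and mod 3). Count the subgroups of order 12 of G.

|G| = 24 and 12 | 24, so subgroups of order 12 are possible by Lagrange.
The subgroups of order 12 are: {(0,0), (0,1), (0,2), (2,0), (2,1), (2,2), (4,0), (4,1), (4,2), (6,0), (6,1), (6,2)}.
So G has 1 subgroup of order 12.

1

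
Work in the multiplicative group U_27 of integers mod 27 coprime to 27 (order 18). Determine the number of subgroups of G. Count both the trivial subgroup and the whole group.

6

|G| = 18, so by Lagrange every subgroup order divides 18. Divisors: 1, 2, 3, 6, 9, 18.
Subgroups by order — order 1: 1; order 2: 1; order 3: 1; order 6: 1; order 9: 1; order 18: 1.
Total: 1 + 1 + 1 + 1 + 1 + 1 = 6.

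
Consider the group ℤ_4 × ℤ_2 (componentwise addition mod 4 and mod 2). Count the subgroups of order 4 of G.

3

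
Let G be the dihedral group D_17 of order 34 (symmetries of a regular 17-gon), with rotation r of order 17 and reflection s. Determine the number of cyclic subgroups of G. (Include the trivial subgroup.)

A cyclic subgroup of order d is generated by each of its φ(d) elements of order d, so the cyclic subgroups of order d number (#elements of order d)/φ(d).
Cyclic subgroups by order — order 1: 1; order 2: 17; order 17: 1.
Total: 19.

19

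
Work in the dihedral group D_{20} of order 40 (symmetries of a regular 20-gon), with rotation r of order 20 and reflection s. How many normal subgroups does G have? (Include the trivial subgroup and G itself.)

G has 48 subgroups. Checking conjugation-invariance by order — order 1: 1/1 normal; order 2: 1/21 normal; order 4: 1/11 normal; order 5: 1/1 normal; order 8: 0/5 normal; order 10: 1/5 normal; order 20: 3/3 normal; order 40: 1/1 normal.
Total normal subgroups: 9.

9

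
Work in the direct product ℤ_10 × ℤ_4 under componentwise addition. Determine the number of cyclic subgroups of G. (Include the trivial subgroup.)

12

A cyclic subgroup of order d is generated by each of its φ(d) elements of order d, so the cyclic subgroups of order d number (#elements of order d)/φ(d).
Cyclic subgroups by order — order 1: 1; order 2: 3; order 4: 2; order 5: 1; order 10: 3; order 20: 2.
Total: 12.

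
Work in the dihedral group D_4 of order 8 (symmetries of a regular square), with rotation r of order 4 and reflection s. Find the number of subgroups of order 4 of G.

3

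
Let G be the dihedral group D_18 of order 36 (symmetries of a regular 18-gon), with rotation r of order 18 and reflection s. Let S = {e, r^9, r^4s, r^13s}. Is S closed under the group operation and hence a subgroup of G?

Yes

|S| = 4 divides |G| = 36, consistent with Lagrange.
S contains the identity, every element's inverse is in S, and S is closed under ·: it is a subgroup.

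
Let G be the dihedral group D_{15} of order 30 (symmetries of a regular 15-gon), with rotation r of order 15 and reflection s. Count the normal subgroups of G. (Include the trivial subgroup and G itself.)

G has 28 subgroups. Checking conjugation-invariance by order — order 1: 1/1 normal; order 2: 0/15 normal; order 3: 1/1 normal; order 5: 1/1 normal; order 6: 0/5 normal; order 10: 0/3 normal; order 15: 1/1 normal; order 30: 1/1 normal.
Total normal subgroups: 5.

5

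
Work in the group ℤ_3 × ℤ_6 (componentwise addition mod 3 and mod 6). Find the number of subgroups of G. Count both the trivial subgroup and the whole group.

|G| = 18, so by Lagrange every subgroup order divides 18. Divisors: 1, 2, 3, 6, 9, 18.
Subgroups by order — order 1: 1; order 2: 1; order 3: 4; order 6: 4; order 9: 1; order 18: 1.
Total: 1 + 1 + 4 + 4 + 1 + 1 = 12.

12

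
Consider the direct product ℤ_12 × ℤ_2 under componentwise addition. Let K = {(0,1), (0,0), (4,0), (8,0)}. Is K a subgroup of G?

No

Closure fails: (0,1) + (4,0) = (4,1) ∉ K. So K is not a subgroup.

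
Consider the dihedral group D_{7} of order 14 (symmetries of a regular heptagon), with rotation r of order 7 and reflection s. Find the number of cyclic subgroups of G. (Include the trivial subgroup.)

9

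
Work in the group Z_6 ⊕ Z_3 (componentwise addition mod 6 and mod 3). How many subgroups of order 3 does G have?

4

|G| = 18 and 3 | 18, so subgroups of order 3 are possible by Lagrange.
The subgroups of order 3 are: {(0,0), (0,1), (0,2)}; {(0,0), (2,0), (4,0)}; {(0,0), (2,1), (4,2)}; {(0,0), (2,2), (4,1)}.
So G has 4 subgroups of order 3.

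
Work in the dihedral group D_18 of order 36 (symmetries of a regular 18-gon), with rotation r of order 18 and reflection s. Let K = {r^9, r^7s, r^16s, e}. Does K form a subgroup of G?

|K| = 4 divides |G| = 36, consistent with Lagrange.
K contains the identity, every element's inverse is in K, and K is closed under ·: it is a subgroup.

Yes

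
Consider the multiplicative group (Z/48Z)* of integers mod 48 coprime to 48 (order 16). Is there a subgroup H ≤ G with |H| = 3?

No

3 does not divide |G| = 16, so by Lagrange no subgroup of order 3 exists.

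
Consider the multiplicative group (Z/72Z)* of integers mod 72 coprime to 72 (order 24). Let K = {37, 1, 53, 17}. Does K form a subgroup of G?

Yes

|K| = 4 divides |G| = 24, consistent with Lagrange.
K contains the identity, every element's inverse is in K, and K is closed under ·: it is a subgroup.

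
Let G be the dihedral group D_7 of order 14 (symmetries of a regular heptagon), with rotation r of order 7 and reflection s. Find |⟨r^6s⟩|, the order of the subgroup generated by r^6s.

2

Computing powers of r^6s: the smallest k with (r^6s)^k = e is k = 2.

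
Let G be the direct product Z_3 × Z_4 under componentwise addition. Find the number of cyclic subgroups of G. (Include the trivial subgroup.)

6

A cyclic subgroup of order d is generated by each of its φ(d) elements of order d, so the cyclic subgroups of order d number (#elements of order d)/φ(d).
Cyclic subgroups by order — order 1: 1; order 2: 1; order 3: 1; order 4: 1; order 6: 1; order 12: 1.
Total: 6.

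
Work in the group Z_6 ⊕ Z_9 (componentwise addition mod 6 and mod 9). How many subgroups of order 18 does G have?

|G| = 54 and 18 | 54, so subgroups of order 18 are possible by Lagrange.
The subgroups of order 18 are: {(0,0), (0,1), (0,2), (0,3), (0,4), (0,5), (0,6), (0,7), (0,8), (3,0), (3,1), (3,2), (3,3), (3,4), (3,5), (3,6), (3,7), (3,8)}; {(0,0), (0,3), (0,6), (1,0), (1,3), (1,6), (2,0), (2,3), (2,6), (3,0), (3,3), (3,6), (4,0), (4,3), (4,6), (5,0), (5,3), (5,6)}; {(0,0), (0,3), (0,6), (1,1), (1,4), (1,7), (2,2), (2,5), (2,8), (3,0), (3,3), (3,6), (4,1), (4,4), (4,7), (5,2), (5,5), (5,8)}; {(0,0), (0,3), (0,6), (1,2), (1,5), (1,8), (2,1), (2,4), (2,7), (3,0), (3,3), (3,6), (4,2), (4,5), (4,8), (5,1), (5,4), (5,7)}.
So G has 4 subgroups of order 18.

4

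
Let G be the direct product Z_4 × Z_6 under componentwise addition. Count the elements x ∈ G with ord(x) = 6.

An element (a,b) has order lcm(ord(a), ord(b)); count pairs with lcm equal to 6.
Enumerating gives 6 such elements.

6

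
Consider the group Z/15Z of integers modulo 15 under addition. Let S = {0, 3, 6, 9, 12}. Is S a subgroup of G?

Yes

|S| = 5 divides |G| = 15, consistent with Lagrange.
S contains the identity, every element's inverse is in S, and S is closed under +: it is a subgroup.
In fact S = ⟨3⟩.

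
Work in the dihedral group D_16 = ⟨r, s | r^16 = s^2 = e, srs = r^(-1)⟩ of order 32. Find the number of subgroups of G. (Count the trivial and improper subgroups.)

|G| = 32, so by Lagrange every subgroup order divides 32. Divisors: 1, 2, 4, 8, 16, 32.
Subgroups by order — order 1: 1; order 2: 17; order 4: 9; order 8: 5; order 16: 3; order 32: 1.
Total: 1 + 17 + 9 + 5 + 3 + 1 = 36.

36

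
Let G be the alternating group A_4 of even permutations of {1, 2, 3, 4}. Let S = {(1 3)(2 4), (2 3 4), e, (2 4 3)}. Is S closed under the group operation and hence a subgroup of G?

No

Closure fails: (2 4 3) ∘ (1 3)(2 4) = (1 2 3) ∉ S. So S is not a subgroup.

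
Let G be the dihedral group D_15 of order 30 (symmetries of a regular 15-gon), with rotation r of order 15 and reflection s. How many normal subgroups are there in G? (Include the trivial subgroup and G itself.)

5

G has 28 subgroups. Checking conjugation-invariance by order — order 1: 1/1 normal; order 2: 0/15 normal; order 3: 1/1 normal; order 5: 1/1 normal; order 6: 0/5 normal; order 10: 0/3 normal; order 15: 1/1 normal; order 30: 1/1 normal.
Total normal subgroups: 5.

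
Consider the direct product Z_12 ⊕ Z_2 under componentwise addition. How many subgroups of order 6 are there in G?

3

|G| = 24 and 6 | 24, so subgroups of order 6 are possible by Lagrange.
The subgroups of order 6 are: {(0,0), (0,1), (4,0), (4,1), (8,0), (8,1)}; {(0,0), (2,0), (4,0), (6,0), (8,0), (10,0)}; {(0,0), (2,1), (4,0), (6,1), (8,0), (10,1)}.
So G has 3 subgroups of order 6.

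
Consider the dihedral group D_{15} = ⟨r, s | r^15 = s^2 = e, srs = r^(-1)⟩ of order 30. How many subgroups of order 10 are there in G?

3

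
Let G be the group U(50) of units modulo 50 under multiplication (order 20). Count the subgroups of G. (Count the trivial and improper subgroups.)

|G| = 20, so by Lagrange every subgroup order divides 20. Divisors: 1, 2, 4, 5, 10, 20.
Subgroups by order — order 1: 1; order 2: 1; order 4: 1; order 5: 1; order 10: 1; order 20: 1.
Total: 1 + 1 + 1 + 1 + 1 + 1 = 6.

6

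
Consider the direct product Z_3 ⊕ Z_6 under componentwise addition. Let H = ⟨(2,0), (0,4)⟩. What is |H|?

|⟨(2,0)⟩| = 3 and |⟨(0,4)⟩| = 3, so |H| is a multiple of lcm(3, 3) = 3 and divides |G| = 18.
Closing under the operation: H = {(0,0), (0,2), (0,4), (1,0), (1,2), (1,4), (2,0), (2,2), (2,4)}, so |H| = 9.

9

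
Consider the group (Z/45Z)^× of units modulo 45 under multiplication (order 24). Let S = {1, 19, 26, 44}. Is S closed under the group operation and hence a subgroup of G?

Yes

|S| = 4 divides |G| = 24, consistent with Lagrange.
S contains the identity, every element's inverse is in S, and S is closed under ·: it is a subgroup.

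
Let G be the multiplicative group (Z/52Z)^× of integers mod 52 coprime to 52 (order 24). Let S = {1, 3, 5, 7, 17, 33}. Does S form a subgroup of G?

No

33 ∈ S but its inverse 41 ∉ S, so S is not a subgroup.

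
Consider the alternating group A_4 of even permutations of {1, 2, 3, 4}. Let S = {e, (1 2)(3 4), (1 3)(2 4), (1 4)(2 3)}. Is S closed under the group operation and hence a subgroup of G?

Yes

|S| = 4 divides |G| = 12, consistent with Lagrange.
S contains the identity, every element's inverse is in S, and S is closed under ∘: it is a subgroup.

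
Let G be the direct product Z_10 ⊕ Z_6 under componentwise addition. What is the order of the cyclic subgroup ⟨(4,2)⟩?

The order of (4,2) in Z_10 × Z_6 is lcm(ord(4) in Z_10, ord(2) in Z_6).
ord(4) = 5 and ord(2) = 3, so |⟨(4,2)⟩| = lcm(5, 3) = 15.

15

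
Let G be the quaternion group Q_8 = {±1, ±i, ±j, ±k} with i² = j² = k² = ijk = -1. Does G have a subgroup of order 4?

Yes

4 | 8. A subgroup of order 4 is {1, -1, i, -i}.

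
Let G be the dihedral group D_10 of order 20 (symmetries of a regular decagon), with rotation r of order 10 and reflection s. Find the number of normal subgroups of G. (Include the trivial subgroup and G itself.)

7

G has 22 subgroups. Checking conjugation-invariance by order — order 1: 1/1 normal; order 2: 1/11 normal; order 4: 0/5 normal; order 5: 1/1 normal; order 10: 3/3 normal; order 20: 1/1 normal.
Total normal subgroups: 7.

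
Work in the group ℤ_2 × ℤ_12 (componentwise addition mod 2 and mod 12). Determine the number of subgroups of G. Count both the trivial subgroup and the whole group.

16

|G| = 24, so by Lagrange every subgroup order divides 24. Divisors: 1, 2, 3, 4, 6, 8, 12, 24.
Subgroups by order — order 1: 1; order 2: 3; order 3: 1; order 4: 3; order 6: 3; order 8: 1; order 12: 3; order 24: 1.
Total: 1 + 3 + 1 + 3 + 3 + 1 + 3 + 1 = 16.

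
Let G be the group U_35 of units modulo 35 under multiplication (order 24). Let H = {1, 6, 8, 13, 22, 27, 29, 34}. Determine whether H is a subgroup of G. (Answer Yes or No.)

Yes

|H| = 8 divides |G| = 24, consistent with Lagrange.
H contains the identity, every element's inverse is in H, and H is closed under ·: it is a subgroup.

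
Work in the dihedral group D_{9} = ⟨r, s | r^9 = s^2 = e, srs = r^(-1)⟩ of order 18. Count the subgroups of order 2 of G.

9

|G| = 18 and 2 | 18, so subgroups of order 2 are possible by Lagrange.
The subgroups of order 2 are: {e, r^2s}; {e, r^3s}; {e, r^4s}; {e, r^5s}; … (9 in all).
So G has 9 subgroups of order 2.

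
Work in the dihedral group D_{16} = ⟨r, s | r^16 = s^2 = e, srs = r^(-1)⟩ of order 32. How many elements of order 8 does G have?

The elements of order 8 are: r^2, r^6, r^10, r^14.
That's 4.

4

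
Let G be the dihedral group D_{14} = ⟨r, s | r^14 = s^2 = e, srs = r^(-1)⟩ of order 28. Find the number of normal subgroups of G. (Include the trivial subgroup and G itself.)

G has 28 subgroups. Checking conjugation-invariance by order — order 1: 1/1 normal; order 2: 1/15 normal; order 4: 0/7 normal; order 7: 1/1 normal; order 14: 3/3 normal; order 28: 1/1 normal.
Total normal subgroups: 7.

7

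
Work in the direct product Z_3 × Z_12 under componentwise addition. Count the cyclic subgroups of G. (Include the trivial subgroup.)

15

Group the elements of G by the cyclic subgroup they generate; each cyclic subgroup of order d accounts for φ(d) elements.
Cyclic subgroups by order — order 1: 1; order 2: 1; order 3: 4; order 4: 1; order 6: 4; order 12: 4.
Total: 15.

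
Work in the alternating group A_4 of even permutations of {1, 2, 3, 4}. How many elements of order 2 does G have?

The elements of order 2 are: (1 2)(3 4), (1 3)(2 4), (1 4)(2 3).
That's 3.

3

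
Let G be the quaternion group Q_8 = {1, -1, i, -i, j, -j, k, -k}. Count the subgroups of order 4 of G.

3

|G| = 8 and 4 | 8, so subgroups of order 4 are possible by Lagrange.
The subgroups of order 4 are: {1, -1, i, -i}; {1, -1, j, -j}; {1, -1, k, -k}.
So G has 3 subgroups of order 4.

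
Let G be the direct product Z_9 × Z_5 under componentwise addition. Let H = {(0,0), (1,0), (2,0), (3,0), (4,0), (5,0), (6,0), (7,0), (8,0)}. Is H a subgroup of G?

Yes

|H| = 9 divides |G| = 45, consistent with Lagrange.
H contains the identity, every element's inverse is in H, and H is closed under +: it is a subgroup.
In fact H = ⟨(4,0)⟩.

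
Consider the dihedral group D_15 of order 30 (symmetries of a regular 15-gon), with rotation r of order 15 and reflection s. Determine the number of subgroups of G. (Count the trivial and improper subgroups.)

28

|G| = 30, so by Lagrange every subgroup order divides 30. Divisors: 1, 2, 3, 5, 6, 10, 15, 30.
Subgroups by order — order 1: 1; order 2: 15; order 3: 1; order 5: 1; order 6: 5; order 10: 3; order 15: 1; order 30: 1.
Total: 1 + 15 + 1 + 1 + 5 + 3 + 1 + 1 = 28.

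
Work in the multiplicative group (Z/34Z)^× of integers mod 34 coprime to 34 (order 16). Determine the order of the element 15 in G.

Compute successive powers of 15 mod 34: 15, 21, 9, 33, 19, 13, 25, 1; 15^8 ≡ 1 (mod 34).
So |⟨15⟩| = 8.

8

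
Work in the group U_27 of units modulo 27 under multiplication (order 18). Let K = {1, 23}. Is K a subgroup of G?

23 ∈ K but its inverse 20 ∉ K, so K is not a subgroup.

No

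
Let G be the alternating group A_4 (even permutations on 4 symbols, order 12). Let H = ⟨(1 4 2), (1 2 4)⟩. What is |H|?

3

|⟨(1 4 2)⟩| = 3 and |⟨(1 2 4)⟩| = 3, so |H| is a multiple of lcm(3, 3) = 3 and divides |G| = 12.
Closing under the operation: H = {e, (1 2 4), (1 4 2)}, so |H| = 3.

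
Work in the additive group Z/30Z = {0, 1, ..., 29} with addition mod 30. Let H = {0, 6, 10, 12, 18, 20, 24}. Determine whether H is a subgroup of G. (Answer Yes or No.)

|H| = 7 does not divide |G| = 30, so by Lagrange H is not a subgroup.

No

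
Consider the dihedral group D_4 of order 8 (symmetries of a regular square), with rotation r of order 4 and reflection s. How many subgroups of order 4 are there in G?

3

|G| = 8 and 4 | 8, so subgroups of order 4 are possible by Lagrange.
The subgroups of order 4 are: {e, r, r^2, r^3}; {e, r^2, s, r^2s}; {e, r^2, rs, r^3s}.
So G has 3 subgroups of order 4.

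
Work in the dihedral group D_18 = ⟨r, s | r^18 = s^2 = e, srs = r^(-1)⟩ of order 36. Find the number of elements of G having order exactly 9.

The elements of order 9 are: r^2, r^4, r^8, r^10, r^14, r^16.
That's 6.

6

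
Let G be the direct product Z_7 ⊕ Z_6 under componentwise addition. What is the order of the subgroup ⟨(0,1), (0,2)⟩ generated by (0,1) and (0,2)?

|⟨(0,1)⟩| = 6 and |⟨(0,2)⟩| = 3, so |H| is a multiple of lcm(6, 3) = 6 and divides |G| = 42.
Closing under the operation: H = {(0,0), (0,1), (0,2), (0,3), (0,4), (0,5)}, so |H| = 6.

6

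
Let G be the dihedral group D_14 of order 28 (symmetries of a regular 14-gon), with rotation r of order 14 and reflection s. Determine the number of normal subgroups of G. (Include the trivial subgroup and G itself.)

7

G has 28 subgroups. Checking conjugation-invariance by order — order 1: 1/1 normal; order 2: 1/15 normal; order 4: 0/7 normal; order 7: 1/1 normal; order 14: 3/3 normal; order 28: 1/1 normal.
Total normal subgroups: 7.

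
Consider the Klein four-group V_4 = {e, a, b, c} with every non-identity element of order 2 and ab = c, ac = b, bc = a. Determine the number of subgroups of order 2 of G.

|G| = 4 and 2 | 4, so subgroups of order 2 are possible by Lagrange.
The subgroups of order 2 are: {e, a}; {e, b}; {e, c}.
So G has 3 subgroups of order 2.

3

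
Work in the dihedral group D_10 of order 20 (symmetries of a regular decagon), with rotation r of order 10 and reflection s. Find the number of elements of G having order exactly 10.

4

The elements of order 10 are: r, r^3, r^7, r^9.
That's 4.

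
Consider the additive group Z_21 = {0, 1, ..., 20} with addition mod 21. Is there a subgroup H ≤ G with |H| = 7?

Yes

7 | 21. A subgroup of order 7 is {0, 3, 6, 9, 12, 15, 18}.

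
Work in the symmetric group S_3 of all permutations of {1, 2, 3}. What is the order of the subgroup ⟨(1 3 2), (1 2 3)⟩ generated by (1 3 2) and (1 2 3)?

|⟨(1 3 2)⟩| = 3 and |⟨(1 2 3)⟩| = 3, so |H| is a multiple of lcm(3, 3) = 3 and divides |G| = 6.
Closing under the operation: H = {e, (1 2 3), (1 3 2)}, so |H| = 3.

3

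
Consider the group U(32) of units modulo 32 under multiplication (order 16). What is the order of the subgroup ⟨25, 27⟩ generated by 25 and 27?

|⟨25⟩| = 4 and |⟨27⟩| = 8, so |H| is a multiple of lcm(4, 8) = 8 and divides |G| = 16.
Closing under the operation: H = {1, 3, 9, 11, 17, 19, 25, 27}, so |H| = 8.

8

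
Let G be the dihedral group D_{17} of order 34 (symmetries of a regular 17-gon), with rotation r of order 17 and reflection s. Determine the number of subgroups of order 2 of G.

17

|G| = 34 and 2 | 34, so subgroups of order 2 are possible by Lagrange.
The subgroups of order 2 are: {e, r^10s}; {e, r^11s}; {e, r^12s}; {e, r^13s}; … (17 in all).
So G has 17 subgroups of order 2.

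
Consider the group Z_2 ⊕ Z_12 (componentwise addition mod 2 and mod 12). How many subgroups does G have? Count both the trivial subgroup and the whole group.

16

|G| = 24, so by Lagrange every subgroup order divides 24. Divisors: 1, 2, 3, 4, 6, 8, 12, 24.
Subgroups by order — order 1: 1; order 2: 3; order 3: 1; order 4: 3; order 6: 3; order 8: 1; order 12: 3; order 24: 1.
Total: 1 + 3 + 1 + 3 + 3 + 1 + 3 + 1 = 16.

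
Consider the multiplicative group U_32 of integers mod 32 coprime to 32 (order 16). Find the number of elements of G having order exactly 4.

The elements of order 4 are: 7, 9, 23, 25.
That's 4.

4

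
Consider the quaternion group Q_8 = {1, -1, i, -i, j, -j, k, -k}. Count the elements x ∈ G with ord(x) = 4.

The elements of order 4 are: i, -i, j, -j, k, -k.
That's 6.

6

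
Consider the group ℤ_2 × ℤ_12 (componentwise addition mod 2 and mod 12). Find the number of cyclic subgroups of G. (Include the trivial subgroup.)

Group the elements of G by the cyclic subgroup they generate; each cyclic subgroup of order d accounts for φ(d) elements.
Cyclic subgroups by order — order 1: 1; order 2: 3; order 3: 1; order 4: 2; order 6: 3; order 12: 2.
Total: 12.

12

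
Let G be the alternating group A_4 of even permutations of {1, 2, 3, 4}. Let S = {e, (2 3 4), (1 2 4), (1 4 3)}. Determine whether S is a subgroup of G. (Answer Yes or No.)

No

(1 4 3) ∈ S but its inverse (1 3 4) ∉ S, so S is not a subgroup.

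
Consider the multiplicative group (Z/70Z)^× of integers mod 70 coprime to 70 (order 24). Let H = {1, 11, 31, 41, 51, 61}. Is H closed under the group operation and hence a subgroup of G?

Yes

|H| = 6 divides |G| = 24, consistent with Lagrange.
H contains the identity, every element's inverse is in H, and H is closed under ·: it is a subgroup.
In fact H = ⟨61⟩.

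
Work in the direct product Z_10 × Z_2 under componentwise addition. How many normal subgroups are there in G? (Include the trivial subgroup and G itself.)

G is abelian, so every subgroup is normal.
G has 10 subgroups in total, hence 10 normal subgroups.

10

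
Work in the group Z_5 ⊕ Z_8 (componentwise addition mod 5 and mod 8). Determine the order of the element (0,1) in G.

The order of (0,1) in Z_5 × Z_8 is lcm(ord(0) in Z_5, ord(1) in Z_8).
ord(0) = 1 and ord(1) = 8, so |⟨(0,1)⟩| = lcm(1, 8) = 8.

8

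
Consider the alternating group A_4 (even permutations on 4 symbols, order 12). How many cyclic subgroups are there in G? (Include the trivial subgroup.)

8

Each element a generates a cyclic subgroup ⟨a⟩; distinct elements may generate the same one (a cyclic group of order d has φ(d) generators).
Cyclic subgroups by order — order 1: 1; order 2: 3; order 3: 4.
Total: 8.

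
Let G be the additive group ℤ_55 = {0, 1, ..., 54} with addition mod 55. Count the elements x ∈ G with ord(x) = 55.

40

In a cyclic group of order 55, the number of elements of order d (for d | 55) is φ(d).
φ(55) = 40.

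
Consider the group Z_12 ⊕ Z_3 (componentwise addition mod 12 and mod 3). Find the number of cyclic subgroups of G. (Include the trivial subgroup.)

15

Each element a generates a cyclic subgroup ⟨a⟩; distinct elements may generate the same one (a cyclic group of order d has φ(d) generators).
Cyclic subgroups by order — order 1: 1; order 2: 1; order 3: 4; order 4: 1; order 6: 4; order 12: 4.
Total: 15.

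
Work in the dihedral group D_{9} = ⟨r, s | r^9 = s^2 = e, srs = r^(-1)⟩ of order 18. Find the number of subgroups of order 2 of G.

9

|G| = 18 and 2 | 18, so subgroups of order 2 are possible by Lagrange.
The subgroups of order 2 are: {e, r^2s}; {e, r^3s}; {e, r^4s}; {e, r^5s}; … (9 in all).
So G has 9 subgroups of order 2.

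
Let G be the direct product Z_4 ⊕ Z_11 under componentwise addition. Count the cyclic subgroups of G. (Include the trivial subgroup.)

Group the elements of G by the cyclic subgroup they generate; each cyclic subgroup of order d accounts for φ(d) elements.
Cyclic subgroups by order — order 1: 1; order 2: 1; order 4: 1; order 11: 1; order 22: 1; order 44: 1.
Total: 6.

6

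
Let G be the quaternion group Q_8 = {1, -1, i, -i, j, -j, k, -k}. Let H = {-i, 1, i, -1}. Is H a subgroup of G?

Yes

|H| = 4 divides |G| = 8, consistent with Lagrange.
H contains the identity, every element's inverse is in H, and H is closed under ·: it is a subgroup.
In fact H = ⟨-i⟩.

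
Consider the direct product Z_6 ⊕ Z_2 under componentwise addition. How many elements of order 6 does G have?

6

An element (a,b) has order lcm(ord(a), ord(b)); count pairs with lcm equal to 6.
Enumerating gives 6 such elements.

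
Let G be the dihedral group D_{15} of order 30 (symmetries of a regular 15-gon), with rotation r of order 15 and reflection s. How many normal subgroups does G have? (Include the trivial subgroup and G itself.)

G has 28 subgroups. Checking conjugation-invariance by order — order 1: 1/1 normal; order 2: 0/15 normal; order 3: 1/1 normal; order 5: 1/1 normal; order 6: 0/5 normal; order 10: 0/3 normal; order 15: 1/1 normal; order 30: 1/1 normal.
Total normal subgroups: 5.

5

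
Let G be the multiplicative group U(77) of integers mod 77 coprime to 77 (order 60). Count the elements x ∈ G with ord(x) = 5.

The elements of order 5 are: 15, 36, 64, 71.
That's 4.

4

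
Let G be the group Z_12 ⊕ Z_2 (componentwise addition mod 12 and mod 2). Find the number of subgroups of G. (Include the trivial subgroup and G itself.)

|G| = 24, so by Lagrange every subgroup order divides 24. Divisors: 1, 2, 3, 4, 6, 8, 12, 24.
Subgroups by order — order 1: 1; order 2: 3; order 3: 1; order 4: 3; order 6: 3; order 8: 1; order 12: 3; order 24: 1.
Total: 1 + 3 + 1 + 3 + 3 + 1 + 3 + 1 = 16.

16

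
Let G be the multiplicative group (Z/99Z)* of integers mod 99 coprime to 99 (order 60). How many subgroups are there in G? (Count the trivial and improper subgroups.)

20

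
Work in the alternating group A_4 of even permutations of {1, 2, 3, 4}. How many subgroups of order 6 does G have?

|G| = 12 and 6 | 12, so subgroups of order 6 are possible by Lagrange.
Checking all subgroups of G, none has order 6.
So G has 0 subgroups of order 6.

0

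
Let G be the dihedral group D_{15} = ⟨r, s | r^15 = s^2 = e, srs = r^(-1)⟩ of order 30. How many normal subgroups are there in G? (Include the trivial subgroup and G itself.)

5

G has 28 subgroups. Checking conjugation-invariance by order — order 1: 1/1 normal; order 2: 0/15 normal; order 3: 1/1 normal; order 5: 1/1 normal; order 6: 0/5 normal; order 10: 0/3 normal; order 15: 1/1 normal; order 30: 1/1 normal.
Total normal subgroups: 5.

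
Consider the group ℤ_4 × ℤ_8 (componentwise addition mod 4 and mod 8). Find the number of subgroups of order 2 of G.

3

|G| = 32 and 2 | 32, so subgroups of order 2 are possible by Lagrange.
The subgroups of order 2 are: {(0,0), (0,4)}; {(0,0), (2,0)}; {(0,0), (2,4)}.
So G has 3 subgroups of order 2.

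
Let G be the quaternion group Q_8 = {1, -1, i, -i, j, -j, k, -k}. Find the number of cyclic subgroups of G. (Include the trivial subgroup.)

5

Each element a generates a cyclic subgroup ⟨a⟩; distinct elements may generate the same one (a cyclic group of order d has φ(d) generators).
Cyclic subgroups by order — order 1: 1; order 2: 1; order 4: 3.
Total: 5.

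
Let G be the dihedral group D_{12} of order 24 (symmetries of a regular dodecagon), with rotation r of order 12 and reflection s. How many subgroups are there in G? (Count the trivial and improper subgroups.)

34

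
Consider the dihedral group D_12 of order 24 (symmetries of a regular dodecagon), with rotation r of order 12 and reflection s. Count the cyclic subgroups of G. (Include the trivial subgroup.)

18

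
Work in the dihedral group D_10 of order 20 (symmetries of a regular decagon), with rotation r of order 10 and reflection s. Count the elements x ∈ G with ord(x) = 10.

The elements of order 10 are: r, r^3, r^7, r^9.
That's 4.

4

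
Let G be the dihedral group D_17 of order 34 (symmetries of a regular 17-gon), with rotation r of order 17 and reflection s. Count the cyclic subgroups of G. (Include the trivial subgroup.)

A cyclic subgroup of order d is generated by each of its φ(d) elements of order d, so the cyclic subgroups of order d number (#elements of order d)/φ(d).
Cyclic subgroups by order — order 1: 1; order 2: 17; order 17: 1.
Total: 19.

19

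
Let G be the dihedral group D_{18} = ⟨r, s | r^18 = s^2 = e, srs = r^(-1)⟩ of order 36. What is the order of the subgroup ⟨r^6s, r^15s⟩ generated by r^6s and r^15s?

4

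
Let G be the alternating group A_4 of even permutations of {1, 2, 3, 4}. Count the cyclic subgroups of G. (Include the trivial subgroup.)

8

Each element a generates a cyclic subgroup ⟨a⟩; distinct elements may generate the same one (a cyclic group of order d has φ(d) generators).
Cyclic subgroups by order — order 1: 1; order 2: 3; order 3: 4.
Total: 8.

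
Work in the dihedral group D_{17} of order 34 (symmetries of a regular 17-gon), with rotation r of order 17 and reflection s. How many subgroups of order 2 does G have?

|G| = 34 and 2 | 34, so subgroups of order 2 are possible by Lagrange.
The subgroups of order 2 are: {e, r^10s}; {e, r^11s}; {e, r^12s}; {e, r^13s}; … (17 in all).
So G has 17 subgroups of order 2.

17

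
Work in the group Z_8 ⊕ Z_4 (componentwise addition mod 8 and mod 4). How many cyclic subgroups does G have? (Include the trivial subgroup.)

14

Group the elements of G by the cyclic subgroup they generate; each cyclic subgroup of order d accounts for φ(d) elements.
Cyclic subgroups by order — order 1: 1; order 2: 3; order 4: 6; order 8: 4.
Total: 14.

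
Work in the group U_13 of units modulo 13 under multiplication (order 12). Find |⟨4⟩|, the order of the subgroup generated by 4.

6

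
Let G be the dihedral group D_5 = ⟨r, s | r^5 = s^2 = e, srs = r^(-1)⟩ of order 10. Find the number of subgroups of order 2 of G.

|G| = 10 and 2 | 10, so subgroups of order 2 are possible by Lagrange.
The subgroups of order 2 are: {e, r^2s}; {e, r^3s}; {e, r^4s}; {e, rs}; … (5 in all).
So G has 5 subgroups of order 2.

5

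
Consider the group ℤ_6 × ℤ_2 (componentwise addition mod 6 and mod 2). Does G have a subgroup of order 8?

8 does not divide |G| = 12, so by Lagrange no subgroup of order 8 exists.

No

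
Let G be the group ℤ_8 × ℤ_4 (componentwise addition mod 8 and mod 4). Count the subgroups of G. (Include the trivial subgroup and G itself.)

22

|G| = 32, so by Lagrange every subgroup order divides 32. Divisors: 1, 2, 4, 8, 16, 32.
Subgroups by order — order 1: 1; order 2: 3; order 4: 7; order 8: 7; order 16: 3; order 32: 1.
Total: 1 + 3 + 7 + 7 + 3 + 1 = 22.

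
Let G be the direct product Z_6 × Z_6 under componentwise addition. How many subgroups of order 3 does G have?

4

|G| = 36 and 3 | 36, so subgroups of order 3 are possible by Lagrange.
The subgroups of order 3 are: {(0,0), (0,2), (0,4)}; {(0,0), (2,0), (4,0)}; {(0,0), (2,2), (4,4)}; {(0,0), (2,4), (4,2)}.
So G has 4 subgroups of order 3.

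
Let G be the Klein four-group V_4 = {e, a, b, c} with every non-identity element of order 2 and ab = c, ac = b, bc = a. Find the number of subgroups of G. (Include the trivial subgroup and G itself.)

5

|G| = 4, so by Lagrange every subgroup order divides 4. Divisors: 1, 2, 4.
Subgroups by order — order 1: 1; order 2: 3; order 4: 1.
Total: 1 + 3 + 1 = 5.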